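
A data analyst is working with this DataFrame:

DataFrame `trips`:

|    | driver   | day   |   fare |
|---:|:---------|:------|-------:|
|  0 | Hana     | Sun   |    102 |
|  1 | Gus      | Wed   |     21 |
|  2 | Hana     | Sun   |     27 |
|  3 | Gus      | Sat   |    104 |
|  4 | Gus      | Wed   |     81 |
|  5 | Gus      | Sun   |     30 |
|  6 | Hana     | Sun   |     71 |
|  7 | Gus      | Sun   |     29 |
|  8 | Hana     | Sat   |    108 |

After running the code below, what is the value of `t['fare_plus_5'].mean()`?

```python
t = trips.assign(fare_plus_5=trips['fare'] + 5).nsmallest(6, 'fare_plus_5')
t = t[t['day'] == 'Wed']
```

add column fare_plus_5 = trips['fare'] + 5:
  driver  day  fare  fare_plus_5
0   Hana  Sun   102          107
1    Gus  Wed    21           26
2   Hana  Sun    27           32
3    Gus  Sat   104          109
4    Gus  Wed    81           86
5    Gus  Sun    30           35
6   Hana  Sun    71           76
7    Gus  Sun    29           34
8   Hana  Sat   108          113
take 6 rows with smallest fare_plus_5:
  driver  day  fare  fare_plus_5
1    Gus  Wed    21           26
2   Hana  Sun    27           32
7    Gus  Sun    29           34
5    Gus  Sun    30           35
6   Hana  Sun    71           76
4    Gus  Wed    81           86
filter rows where day == 'Wed':
  driver  day  fare  fare_plus_5
1    Gus  Wed    21           26
4    Gus  Wed    81           86
Hence 56.0.

56.0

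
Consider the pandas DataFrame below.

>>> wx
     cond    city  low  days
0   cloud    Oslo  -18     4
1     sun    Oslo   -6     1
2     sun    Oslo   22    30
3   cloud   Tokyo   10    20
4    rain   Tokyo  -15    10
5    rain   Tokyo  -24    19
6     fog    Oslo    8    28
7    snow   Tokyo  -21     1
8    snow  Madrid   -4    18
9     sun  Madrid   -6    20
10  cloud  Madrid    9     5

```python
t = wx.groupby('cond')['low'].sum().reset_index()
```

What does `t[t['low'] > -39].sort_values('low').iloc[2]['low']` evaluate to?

8

group by cond, sum of low:
cond
cloud     1
fog       8
rain    -39
snow    -25
sun      10
Name: low, dtype: int64
reset_index():
    cond  low
0  cloud    1
1    fog    8
2   rain  -39
3   snow  -25
4    sun   10
filter rows where low > -39:
    cond  low
0  cloud    1
1    fog    8
3   snow  -25
4    sun   10
sort by low:
    cond  low
3   snow  -25
0  cloud    1
1    fog    8
4    sun   10
Then the value at position 2, column 'low': 8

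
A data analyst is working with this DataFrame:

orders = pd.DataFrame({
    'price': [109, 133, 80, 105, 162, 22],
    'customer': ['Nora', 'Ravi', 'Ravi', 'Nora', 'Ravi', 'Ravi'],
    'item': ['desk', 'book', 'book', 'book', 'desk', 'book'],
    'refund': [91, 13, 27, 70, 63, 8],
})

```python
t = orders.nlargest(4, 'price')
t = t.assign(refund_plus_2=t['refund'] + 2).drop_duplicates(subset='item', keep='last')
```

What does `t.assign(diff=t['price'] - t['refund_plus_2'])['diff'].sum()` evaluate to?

49

take 4 rows with largest price:
   price customer  item  refund
4    162     Ravi  desk      63
1    133     Ravi  book      13
0    109     Nora  desk      91
3    105     Nora  book      70
add column refund_plus_2 = t['refund'] + 2:
   price customer  item  refund  refund_plus_2
4    162     Ravi  desk      63             65
1    133     Ravi  book      13             15
0    109     Nora  desk      91             93
3    105     Nora  book      70             72
drop duplicate item (keep=last):
   price customer  item  refund  refund_plus_2
0    109     Nora  desk      91             93
3    105     Nora  book      70             72
add column diff = t['price'] - t['refund_plus_2']:
   price customer  item  refund  refund_plus_2  diff
0    109     Nora  desk      91             93    16
3    105     Nora  book      70             72    33
Taking the sum of column 'diff' gives 49.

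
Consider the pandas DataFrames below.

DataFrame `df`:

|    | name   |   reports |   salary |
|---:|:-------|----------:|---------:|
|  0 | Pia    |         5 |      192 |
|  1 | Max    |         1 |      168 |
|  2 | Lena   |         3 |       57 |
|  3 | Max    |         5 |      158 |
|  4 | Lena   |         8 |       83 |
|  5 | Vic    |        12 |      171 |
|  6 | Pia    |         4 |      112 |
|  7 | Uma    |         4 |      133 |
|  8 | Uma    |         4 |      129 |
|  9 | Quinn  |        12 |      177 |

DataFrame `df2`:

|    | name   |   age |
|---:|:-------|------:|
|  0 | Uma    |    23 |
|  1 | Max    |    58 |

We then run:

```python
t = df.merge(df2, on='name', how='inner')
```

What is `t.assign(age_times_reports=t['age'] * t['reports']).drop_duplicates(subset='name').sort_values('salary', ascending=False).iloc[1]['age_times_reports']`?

92

merge on 'name' (how='inner') → 4 rows:
  name  reports  salary  age
0  Max        1     168   58
1  Max        5     158   58
2  Uma        4     133   23
3  Uma        4     129   23
add column age_times_reports = t['age'] * t['reports']:
  name  reports  salary  age  age_times_reports
0  Max        1     168   58                 58
1  Max        5     158   58                290
2  Uma        4     133   23                 92
3  Uma        4     129   23                 92
drop duplicate name (keep=first):
  name  reports  salary  age  age_times_reports
0  Max        1     168   58                 58
2  Uma        4     133   23                 92
sort by salary descending:
  name  reports  salary  age  age_times_reports
0  Max        1     168   58                 58
2  Uma        4     133   23                 92
value at position 1, column 'age_times_reports' → 92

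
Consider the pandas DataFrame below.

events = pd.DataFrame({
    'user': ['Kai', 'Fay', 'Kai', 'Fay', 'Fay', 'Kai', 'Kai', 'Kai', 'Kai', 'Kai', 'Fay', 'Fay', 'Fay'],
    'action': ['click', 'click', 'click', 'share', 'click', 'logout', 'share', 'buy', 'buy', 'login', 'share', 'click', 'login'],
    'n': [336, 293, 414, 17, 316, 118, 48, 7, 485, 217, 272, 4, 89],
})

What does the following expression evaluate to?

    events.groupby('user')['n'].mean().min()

group by user, mean of n:
user
Fay    165.166667
Kai    232.142857
Name: n, dtype: float64

165.166666667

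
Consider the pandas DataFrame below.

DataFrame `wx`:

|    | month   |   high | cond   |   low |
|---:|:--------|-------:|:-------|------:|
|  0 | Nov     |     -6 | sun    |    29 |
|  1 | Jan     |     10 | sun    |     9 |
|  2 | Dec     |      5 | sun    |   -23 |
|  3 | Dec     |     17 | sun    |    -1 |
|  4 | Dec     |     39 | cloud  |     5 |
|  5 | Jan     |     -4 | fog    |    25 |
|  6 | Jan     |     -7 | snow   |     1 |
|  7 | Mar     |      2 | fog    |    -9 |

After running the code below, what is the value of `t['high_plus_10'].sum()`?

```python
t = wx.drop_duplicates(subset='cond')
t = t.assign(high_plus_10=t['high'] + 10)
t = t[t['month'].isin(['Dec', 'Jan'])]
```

58

drop duplicate cond (keep=first):
  month  high   cond  low
0   Nov    -6    sun   29
4   Dec    39  cloud    5
5   Jan    -4    fog   25
6   Jan    -7   snow    1
add column high_plus_10 = t['high'] + 10:
  month  high   cond  low  high_plus_10
0   Nov    -6    sun   29             4
4   Dec    39  cloud    5            49
5   Jan    -4    fog   25             6
6   Jan    -7   snow    1             3
filter rows where month in ['Dec', 'Jan']:
  month  high   cond  low  high_plus_10
4   Dec    39  cloud    5            49
5   Jan    -4    fog   25             6
6   Jan    -7   snow    1             3
Hence 58.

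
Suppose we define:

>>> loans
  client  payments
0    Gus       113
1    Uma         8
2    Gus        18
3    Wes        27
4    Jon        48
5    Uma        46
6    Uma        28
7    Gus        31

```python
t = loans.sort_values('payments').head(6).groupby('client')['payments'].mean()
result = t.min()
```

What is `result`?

24.5

sort by payments:
  client  payments
1    Uma         8
2    Gus        18
3    Wes        27
6    Uma        28
7    Gus        31
5    Uma        46
4    Jon        48
0    Gus       113
take first 6 rows:
  client  payments
1    Uma         8
2    Gus        18
3    Wes        27
6    Uma        28
7    Gus        31
5    Uma        46
group by client, mean of payments:
client
Gus    24.500000
Uma    27.333333
Wes    27.000000
Name: payments, dtype: float64
Taking the min of the resulting series gives 24.5.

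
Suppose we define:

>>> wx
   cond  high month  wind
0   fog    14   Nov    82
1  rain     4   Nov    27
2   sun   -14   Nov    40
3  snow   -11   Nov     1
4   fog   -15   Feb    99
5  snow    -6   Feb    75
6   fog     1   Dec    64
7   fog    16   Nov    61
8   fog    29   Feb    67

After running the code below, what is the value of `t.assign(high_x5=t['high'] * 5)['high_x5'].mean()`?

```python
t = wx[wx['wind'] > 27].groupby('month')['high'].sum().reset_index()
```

41.6666666667

filter rows where wind > 27:
   cond  high month  wind
0   fog    14   Nov    82
2   sun   -14   Nov    40
4   fog   -15   Feb    99
5  snow    -6   Feb    75
6   fog     1   Dec    64
7   fog    16   Nov    61
8   fog    29   Feb    67
group by month, sum of high:
month
Dec     1
Feb     8
Nov    16
Name: high, dtype: int64
reset_index():
  month  high
0   Dec     1
1   Feb     8
2   Nov    16
add column high_x5 = t['high'] * 5:
  month  high  high_x5
0   Dec     1        5
1   Feb     8       40
2   Nov    16       80
mean of column 'high_x5' → 41.6666666667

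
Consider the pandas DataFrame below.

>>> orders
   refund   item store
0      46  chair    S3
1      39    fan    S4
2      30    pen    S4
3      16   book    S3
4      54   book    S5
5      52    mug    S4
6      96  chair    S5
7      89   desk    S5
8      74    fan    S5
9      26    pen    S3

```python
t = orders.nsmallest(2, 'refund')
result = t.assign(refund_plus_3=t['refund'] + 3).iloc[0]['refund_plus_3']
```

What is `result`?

19

take 2 rows with smallest refund:
   refund  item store
3      16  book    S3
9      26   pen    S3
add column refund_plus_3 = t['refund'] + 3:
   refund  item store  refund_plus_3
3      16  book    S3             19
9      26   pen    S3             29
Taking the value at position 0, column 'refund_plus_3' gives 19.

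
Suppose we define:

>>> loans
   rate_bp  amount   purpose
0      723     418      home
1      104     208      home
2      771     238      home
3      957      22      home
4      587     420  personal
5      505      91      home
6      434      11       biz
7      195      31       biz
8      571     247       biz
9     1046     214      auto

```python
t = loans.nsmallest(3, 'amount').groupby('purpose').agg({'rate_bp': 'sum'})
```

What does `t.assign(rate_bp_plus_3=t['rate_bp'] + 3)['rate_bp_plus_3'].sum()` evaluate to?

take 3 rows with smallest amount:
   rate_bp  amount purpose
6      434      11     biz
3      957      22    home
7      195      31     biz
group by purpose, sum of rate_bp:
         rate_bp
purpose         
biz          629
home         957
add column rate_bp_plus_3 = t['rate_bp'] + 3:
         rate_bp  rate_bp_plus_3
purpose                         
biz          629             632
home         957             960
Finally, sum of column 'rate_bp_plus_3' = 1592.

1592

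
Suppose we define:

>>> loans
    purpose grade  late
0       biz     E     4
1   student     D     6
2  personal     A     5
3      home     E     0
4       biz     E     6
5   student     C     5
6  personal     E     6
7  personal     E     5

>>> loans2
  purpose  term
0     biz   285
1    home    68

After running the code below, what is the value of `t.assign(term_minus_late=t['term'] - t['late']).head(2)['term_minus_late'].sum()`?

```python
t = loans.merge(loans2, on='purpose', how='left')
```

merge on 'purpose' (how='left') → 8 rows:
    purpose grade  late   term
0       biz     E     4  285.0
1   student     D     6    NaN
2  personal     A     5    NaN
3      home     E     0   68.0
4       biz     E     6  285.0
5   student     C     5    NaN
6  personal     E     6    NaN
7  personal     E     5    NaN
add column term_minus_late = t['term'] - t['late']:
    purpose grade  late   term  term_minus_late
0       biz     E     4  285.0            281.0
1   student     D     6    NaN              NaN
2  personal     A     5    NaN              NaN
3      home     E     0   68.0             68.0
4       biz     E     6  285.0            279.0
5   student     C     5    NaN              NaN
6  personal     E     6    NaN              NaN
7  personal     E     5    NaN              NaN
take first 2 rows:
   purpose grade  late   term  term_minus_late
0      biz     E     4  285.0            281.0
1  student     D     6    NaN              NaN
sum of column 'term_minus_late' → 281.0

281.0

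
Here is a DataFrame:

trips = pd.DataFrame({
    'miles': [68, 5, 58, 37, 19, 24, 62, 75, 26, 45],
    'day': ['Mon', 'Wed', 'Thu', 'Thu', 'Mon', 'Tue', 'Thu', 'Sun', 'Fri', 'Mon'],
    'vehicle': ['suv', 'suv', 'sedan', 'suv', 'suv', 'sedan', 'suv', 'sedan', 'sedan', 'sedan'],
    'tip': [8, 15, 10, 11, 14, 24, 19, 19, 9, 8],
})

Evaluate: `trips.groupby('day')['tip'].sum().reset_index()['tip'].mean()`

22.8333333333

group by day, sum of tip:
day
Fri     9
Mon    30
Sun    19
Thu    40
Tue    24
Wed    15
Name: tip, dtype: int64
reset_index():
   day  tip
0  Fri    9
1  Mon   30
2  Sun   19
3  Thu   40
4  Tue   24
5  Wed   15
Reading off the mean of column 'tip', we get 22.8333333333.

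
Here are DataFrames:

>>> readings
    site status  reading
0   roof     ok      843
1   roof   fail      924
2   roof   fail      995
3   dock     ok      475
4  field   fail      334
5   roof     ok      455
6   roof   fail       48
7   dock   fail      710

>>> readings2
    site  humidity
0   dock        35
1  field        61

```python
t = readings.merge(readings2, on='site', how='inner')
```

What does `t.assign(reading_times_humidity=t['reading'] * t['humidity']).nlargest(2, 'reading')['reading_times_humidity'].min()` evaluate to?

merge on 'site' (how='inner') → 3 rows:
    site status  reading  humidity
0   dock     ok      475        35
1  field   fail      334        61
2   dock   fail      710        35
add column reading_times_humidity = t['reading'] * t['humidity']:
    site status  reading  humidity  reading_times_humidity
0   dock     ok      475        35                   16625
1  field   fail      334        61                   20374
2   dock   fail      710        35                   24850
take 2 rows with largest reading:
   site status  reading  humidity  reading_times_humidity
2  dock   fail      710        35                   24850
0  dock     ok      475        35                   16625
So min() = 16625.

16625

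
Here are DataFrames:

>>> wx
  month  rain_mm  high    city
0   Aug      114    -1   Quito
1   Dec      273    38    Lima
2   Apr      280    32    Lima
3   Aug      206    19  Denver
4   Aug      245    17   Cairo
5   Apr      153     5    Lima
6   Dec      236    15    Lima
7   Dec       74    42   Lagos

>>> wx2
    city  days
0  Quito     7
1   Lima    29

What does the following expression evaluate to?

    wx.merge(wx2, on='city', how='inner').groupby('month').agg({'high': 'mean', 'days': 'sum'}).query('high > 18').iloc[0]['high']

merge on 'city' (how='inner') → 5 rows:
  month  rain_mm  high   city  days
0   Aug      114    -1  Quito     7
1   Dec      273    38   Lima    29
2   Apr      280    32   Lima    29
3   Apr      153     5   Lima    29
4   Dec      236    15   Lima    29
group by month: mean(high), sum(days):
       high  days
month            
Apr    18.5    58
Aug    -1.0     7
Dec    26.5    58
filter rows where high > 18:
       high  days
month            
Apr    18.5    58
Dec    26.5    58
Then the value at position 0, column 'high': 18.5

18.5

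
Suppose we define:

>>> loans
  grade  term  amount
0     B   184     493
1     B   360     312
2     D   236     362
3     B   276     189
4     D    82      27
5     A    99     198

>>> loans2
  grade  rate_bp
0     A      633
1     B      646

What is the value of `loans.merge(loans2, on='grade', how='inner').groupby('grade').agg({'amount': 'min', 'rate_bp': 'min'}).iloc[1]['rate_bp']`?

merge on 'grade' (how='inner') → 4 rows:
  grade  term  amount  rate_bp
0     B   184     493      646
1     B   360     312      646
2     B   276     189      646
3     A    99     198      633
group by grade: min(amount), min(rate_bp):
       amount  rate_bp
grade                 
A         198      633
B         189      646
Then the value at position 1, column 'rate_bp': 646

646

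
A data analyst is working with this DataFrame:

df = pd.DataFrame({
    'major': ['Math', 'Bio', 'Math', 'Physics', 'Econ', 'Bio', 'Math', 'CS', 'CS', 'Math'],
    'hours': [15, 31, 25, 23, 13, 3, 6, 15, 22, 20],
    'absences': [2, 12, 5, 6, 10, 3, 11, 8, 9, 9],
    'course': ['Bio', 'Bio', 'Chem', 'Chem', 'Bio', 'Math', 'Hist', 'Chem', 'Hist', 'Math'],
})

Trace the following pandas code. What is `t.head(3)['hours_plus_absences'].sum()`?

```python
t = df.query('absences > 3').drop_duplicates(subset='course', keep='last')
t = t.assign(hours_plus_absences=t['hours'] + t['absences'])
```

77

filter rows where absences > 3:
     major  hours  absences course
1      Bio     31        12    Bio
2     Math     25         5   Chem
3  Physics     23         6   Chem
4     Econ     13        10    Bio
6     Math      6        11   Hist
7       CS     15         8   Chem
8       CS     22         9   Hist
9     Math     20         9   Math
drop duplicate course (keep=last):
  major  hours  absences course
4  Econ     13        10    Bio
7    CS     15         8   Chem
8    CS     22         9   Hist
9  Math     20         9   Math
add column hours_plus_absences = t['hours'] + t['absences']:
  major  hours  absences course  hours_plus_absences
4  Econ     13        10    Bio                   23
7    CS     15         8   Chem                   23
8    CS     22         9   Hist                   31
9  Math     20         9   Math                   29
take first 3 rows:
  major  hours  absences course  hours_plus_absences
4  Econ     13        10    Bio                   23
7    CS     15         8   Chem                   23
8    CS     22         9   Hist                   31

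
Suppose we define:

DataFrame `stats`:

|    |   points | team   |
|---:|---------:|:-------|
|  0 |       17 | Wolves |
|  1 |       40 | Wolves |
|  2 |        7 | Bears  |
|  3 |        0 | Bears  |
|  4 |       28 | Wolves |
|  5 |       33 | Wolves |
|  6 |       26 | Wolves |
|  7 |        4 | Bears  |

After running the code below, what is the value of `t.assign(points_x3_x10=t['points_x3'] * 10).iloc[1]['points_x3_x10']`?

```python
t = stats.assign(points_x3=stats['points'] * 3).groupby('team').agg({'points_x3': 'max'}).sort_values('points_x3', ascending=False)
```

add column points_x3 = stats['points'] * 3:
   points    team  points_x3
0      17  Wolves         51
1      40  Wolves        120
2       7   Bears         21
3       0   Bears          0
4      28  Wolves         84
5      33  Wolves         99
6      26  Wolves         78
7       4   Bears         12
group by team, max of points_x3:
        points_x3
team             
Bears          21
Wolves        120
sort by points_x3 descending:
        points_x3
team             
Wolves        120
Bears          21
add column points_x3_x10 = t['points_x3'] * 10:
        points_x3  points_x3_x10
team                            
Wolves        120           1200
Bears          21            210

210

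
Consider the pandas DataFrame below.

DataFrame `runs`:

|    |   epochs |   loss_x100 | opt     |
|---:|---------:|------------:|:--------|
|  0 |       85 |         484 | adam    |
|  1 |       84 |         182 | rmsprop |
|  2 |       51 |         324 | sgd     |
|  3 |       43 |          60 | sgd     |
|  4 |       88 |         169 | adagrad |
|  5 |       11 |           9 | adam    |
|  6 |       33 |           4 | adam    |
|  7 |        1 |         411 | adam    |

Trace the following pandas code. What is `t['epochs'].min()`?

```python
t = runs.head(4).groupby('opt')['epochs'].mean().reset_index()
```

take first 4 rows:
   epochs  loss_x100      opt
0      85        484     adam
1      84        182  rmsprop
2      51        324      sgd
3      43         60      sgd
group by opt, mean of epochs:
opt
adam       85.0
rmsprop    84.0
sgd        47.0
Name: epochs, dtype: float64
reset_index():
       opt  epochs
0     adam    85.0
1  rmsprop    84.0
2      sgd    47.0
Reading off the min of column 'epochs', we get 47.0.

47.0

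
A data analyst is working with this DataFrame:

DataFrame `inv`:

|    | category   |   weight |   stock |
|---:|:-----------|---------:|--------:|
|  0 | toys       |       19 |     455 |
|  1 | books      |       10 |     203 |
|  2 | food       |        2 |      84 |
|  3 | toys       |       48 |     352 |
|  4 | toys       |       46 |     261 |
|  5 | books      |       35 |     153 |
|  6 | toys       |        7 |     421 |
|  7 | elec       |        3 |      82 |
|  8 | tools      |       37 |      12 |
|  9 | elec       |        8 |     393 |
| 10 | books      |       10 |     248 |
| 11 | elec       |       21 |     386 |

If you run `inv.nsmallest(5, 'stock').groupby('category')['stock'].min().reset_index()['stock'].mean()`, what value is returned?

82.75

take 5 rows with smallest stock:
  category  weight  stock
8    tools      37     12
7     elec       3     82
2     food       2     84
5    books      35    153
1    books      10    203
group by category, min of stock:
category
books    153
elec      82
food      84
tools     12
Name: stock, dtype: int64
reset_index():
  category  stock
0    books    153
1     elec     82
2     food     84
3    tools     12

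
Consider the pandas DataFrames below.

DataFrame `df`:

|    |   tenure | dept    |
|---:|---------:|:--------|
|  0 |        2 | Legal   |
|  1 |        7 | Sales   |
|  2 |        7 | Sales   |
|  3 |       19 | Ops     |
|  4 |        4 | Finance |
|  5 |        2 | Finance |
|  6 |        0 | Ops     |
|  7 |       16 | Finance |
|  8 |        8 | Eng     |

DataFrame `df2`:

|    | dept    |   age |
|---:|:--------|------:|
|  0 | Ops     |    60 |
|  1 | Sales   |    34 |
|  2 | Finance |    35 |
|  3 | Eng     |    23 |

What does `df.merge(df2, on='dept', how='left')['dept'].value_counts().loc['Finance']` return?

merge on 'dept' (how='left') → 9 rows:
   tenure     dept   age
0       2    Legal   NaN
1       7    Sales  34.0
2       7    Sales  34.0
3      19      Ops  60.0
4       4  Finance  35.0
5       2  Finance  35.0
6       0      Ops  60.0
7      16  Finance  35.0
8       8      Eng  23.0
value_counts of dept:
dept
Finance    3
Sales      2
Ops        2
Legal      1
Eng        1
Name: count, dtype: int64

3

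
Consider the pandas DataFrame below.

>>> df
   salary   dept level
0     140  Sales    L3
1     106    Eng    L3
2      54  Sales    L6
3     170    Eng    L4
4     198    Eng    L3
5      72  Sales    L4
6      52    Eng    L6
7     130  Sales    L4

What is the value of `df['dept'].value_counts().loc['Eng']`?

4

value_counts of dept:
dept
Sales    4
Eng      4
Name: count, dtype: int64
Taking the value at index 'Eng' gives 4.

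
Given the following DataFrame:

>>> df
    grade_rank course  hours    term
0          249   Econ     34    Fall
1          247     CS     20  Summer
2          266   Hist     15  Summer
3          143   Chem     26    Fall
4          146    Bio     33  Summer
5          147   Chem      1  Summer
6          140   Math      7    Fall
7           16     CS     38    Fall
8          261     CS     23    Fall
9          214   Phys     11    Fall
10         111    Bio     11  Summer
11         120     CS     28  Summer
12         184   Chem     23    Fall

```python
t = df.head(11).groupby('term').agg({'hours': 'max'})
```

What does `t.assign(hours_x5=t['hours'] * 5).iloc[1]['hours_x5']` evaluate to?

165

take first 11 rows:
    grade_rank course  hours    term
0          249   Econ     34    Fall
1          247     CS     20  Summer
2          266   Hist     15  Summer
3          143   Chem     26    Fall
4          146    Bio     33  Summer
5          147   Chem      1  Summer
6          140   Math      7    Fall
7           16     CS     38    Fall
8          261     CS     23    Fall
9          214   Phys     11    Fall
10         111    Bio     11  Summer
group by term, max of hours:
        hours
term         
Fall       38
Summer     33
add column hours_x5 = t['hours'] * 5:
        hours  hours_x5
term                   
Fall       38       190
Summer     33       165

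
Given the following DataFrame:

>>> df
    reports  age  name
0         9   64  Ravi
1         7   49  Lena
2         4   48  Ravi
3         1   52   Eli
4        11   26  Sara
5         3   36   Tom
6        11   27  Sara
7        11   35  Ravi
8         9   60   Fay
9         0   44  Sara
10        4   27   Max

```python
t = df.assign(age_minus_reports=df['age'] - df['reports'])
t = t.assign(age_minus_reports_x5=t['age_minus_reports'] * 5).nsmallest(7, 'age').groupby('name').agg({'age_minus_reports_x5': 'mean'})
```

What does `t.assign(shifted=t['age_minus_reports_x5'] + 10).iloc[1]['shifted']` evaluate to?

180.0

add column age_minus_reports = df['age'] - df['reports']:
    reports  age  name  age_minus_reports
0         9   64  Ravi                 55
1         7   49  Lena                 42
2         4   48  Ravi                 44
3         1   52   Eli                 51
4        11   26  Sara                 15
5         3   36   Tom                 33
6        11   27  Sara                 16
7        11   35  Ravi                 24
8         9   60   Fay                 51
9         0   44  Sara                 44
10        4   27   Max                 23
add column age_minus_reports_x5 = t['age_minus_reports'] * 5:
    reports  age  name  age_minus_reports  age_minus_reports_x5
0         9   64  Ravi                 55                   275
1         7   49  Lena                 42                   210
2         4   48  Ravi                 44                   220
3         1   52   Eli                 51                   255
4        11   26  Sara                 15                    75
5         3   36   Tom                 33                   165
6        11   27  Sara                 16                    80
7        11   35  Ravi                 24                   120
8         9   60   Fay                 51                   255
9         0   44  Sara                 44                   220
10        4   27   Max                 23                   115
take 7 rows with smallest age:
    reports  age  name  age_minus_reports  age_minus_reports_x5
4        11   26  Sara                 15                    75
6        11   27  Sara                 16                    80
10        4   27   Max                 23                   115
7        11   35  Ravi                 24                   120
5         3   36   Tom                 33                   165
9         0   44  Sara                 44                   220
2         4   48  Ravi                 44                   220
group by name, mean of age_minus_reports_x5:
      age_minus_reports_x5
name                      
Max                  115.0
Ravi                 170.0
Sara                 125.0
Tom                  165.0
add column shifted = t['age_minus_reports_x5'] + 10:
      age_minus_reports_x5  shifted
name                               
Max                  115.0    125.0
Ravi                 170.0    180.0
Sara                 125.0    135.0
Tom                  165.0    175.0
Taking the value at position 1, column 'shifted' gives 180.0.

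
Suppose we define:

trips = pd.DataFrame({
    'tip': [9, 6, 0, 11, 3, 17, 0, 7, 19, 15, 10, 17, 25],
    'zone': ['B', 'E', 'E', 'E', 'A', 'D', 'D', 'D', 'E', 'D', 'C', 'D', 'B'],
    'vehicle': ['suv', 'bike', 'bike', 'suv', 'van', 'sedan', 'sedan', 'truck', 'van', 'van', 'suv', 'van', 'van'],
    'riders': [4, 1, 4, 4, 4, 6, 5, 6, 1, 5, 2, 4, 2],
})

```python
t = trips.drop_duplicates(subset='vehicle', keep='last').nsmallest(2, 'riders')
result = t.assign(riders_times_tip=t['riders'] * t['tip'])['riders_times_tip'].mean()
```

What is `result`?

35.0

drop duplicate vehicle (keep=last):
    tip zone vehicle  riders
2     0    E    bike       4
6     0    D   sedan       5
7     7    D   truck       6
10   10    C     suv       2
12   25    B     van       2
take 2 rows with smallest riders:
    tip zone vehicle  riders
10   10    C     suv       2
12   25    B     van       2
add column riders_times_tip = t['riders'] * t['tip']:
    tip zone vehicle  riders  riders_times_tip
10   10    C     suv       2                20
12   25    B     van       2                50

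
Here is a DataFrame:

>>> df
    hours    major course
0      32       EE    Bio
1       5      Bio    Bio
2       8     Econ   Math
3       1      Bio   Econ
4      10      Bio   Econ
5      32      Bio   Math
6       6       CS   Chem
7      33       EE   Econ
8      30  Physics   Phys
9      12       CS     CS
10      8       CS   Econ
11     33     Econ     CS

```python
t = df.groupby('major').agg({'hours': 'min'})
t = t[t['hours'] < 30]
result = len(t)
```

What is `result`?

group by major, min of hours:
         hours
major         
Bio          1
CS           6
EE          32
Econ         8
Physics     30
filter rows where hours < 30:
       hours
major       
Bio        1
CS         6
Econ       8

3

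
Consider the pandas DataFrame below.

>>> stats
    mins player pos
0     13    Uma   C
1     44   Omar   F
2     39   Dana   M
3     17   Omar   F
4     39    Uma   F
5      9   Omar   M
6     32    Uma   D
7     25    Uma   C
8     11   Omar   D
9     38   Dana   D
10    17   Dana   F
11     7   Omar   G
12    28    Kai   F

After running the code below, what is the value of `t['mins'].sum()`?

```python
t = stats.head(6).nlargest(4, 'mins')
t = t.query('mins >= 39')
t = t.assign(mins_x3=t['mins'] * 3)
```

122

take first 6 rows:
   mins player pos
0    13    Uma   C
1    44   Omar   F
2    39   Dana   M
3    17   Omar   F
4    39    Uma   F
5     9   Omar   M
take 4 rows with largest mins:
   mins player pos
1    44   Omar   F
2    39   Dana   M
4    39    Uma   F
3    17   Omar   F
filter rows where mins >= 39:
   mins player pos
1    44   Omar   F
2    39   Dana   M
4    39    Uma   F
add column mins_x3 = t['mins'] * 3:
   mins player pos  mins_x3
1    44   Omar   F      132
2    39   Dana   M      117
4    39    Uma   F      117
Finally, sum of column 'mins' = 122.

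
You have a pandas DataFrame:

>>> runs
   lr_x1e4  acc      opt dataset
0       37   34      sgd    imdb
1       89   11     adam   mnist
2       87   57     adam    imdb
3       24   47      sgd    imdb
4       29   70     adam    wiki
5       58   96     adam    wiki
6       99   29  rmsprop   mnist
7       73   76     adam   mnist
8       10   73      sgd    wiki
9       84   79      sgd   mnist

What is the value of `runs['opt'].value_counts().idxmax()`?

value_counts of opt:
opt
adam       5
sgd        4
rmsprop    1
Name: count, dtype: int64
So idxmax() = adam.

adam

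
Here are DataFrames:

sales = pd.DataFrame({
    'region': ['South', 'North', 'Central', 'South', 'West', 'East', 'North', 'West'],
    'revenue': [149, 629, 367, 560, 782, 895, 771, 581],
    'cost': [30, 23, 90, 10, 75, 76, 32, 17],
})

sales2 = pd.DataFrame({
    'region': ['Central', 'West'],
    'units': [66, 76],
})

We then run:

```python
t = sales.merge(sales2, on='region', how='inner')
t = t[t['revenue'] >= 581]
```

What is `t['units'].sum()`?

merge on 'region' (how='inner') → 3 rows:
    region  revenue  cost  units
0  Central      367    90     66
1     West      782    75     76
2     West      581    17     76
filter rows where revenue >= 581:
  region  revenue  cost  units
1   West      782    75     76
2   West      581    17     76
Hence 152.

152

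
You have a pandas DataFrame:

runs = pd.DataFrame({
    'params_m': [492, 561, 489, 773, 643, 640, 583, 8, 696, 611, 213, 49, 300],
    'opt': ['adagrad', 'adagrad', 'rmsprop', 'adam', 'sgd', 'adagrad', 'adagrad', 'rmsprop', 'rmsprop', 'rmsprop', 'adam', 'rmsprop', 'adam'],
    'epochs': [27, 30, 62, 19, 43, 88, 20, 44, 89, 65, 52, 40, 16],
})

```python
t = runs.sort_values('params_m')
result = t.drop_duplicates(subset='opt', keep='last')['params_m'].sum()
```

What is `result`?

2752

sort by params_m:
    params_m      opt  epochs
7          8  rmsprop      44
11        49  rmsprop      40
10       213     adam      52
12       300     adam      16
2        489  rmsprop      62
0        492  adagrad      27
1        561  adagrad      30
6        583  adagrad      20
9        611  rmsprop      65
5        640  adagrad      88
4        643      sgd      43
8        696  rmsprop      89
3        773     adam      19
drop duplicate opt (keep=last):
   params_m      opt  epochs
5       640  adagrad      88
4       643      sgd      43
8       696  rmsprop      89
3       773     adam      19
sum of column 'params_m' → 2752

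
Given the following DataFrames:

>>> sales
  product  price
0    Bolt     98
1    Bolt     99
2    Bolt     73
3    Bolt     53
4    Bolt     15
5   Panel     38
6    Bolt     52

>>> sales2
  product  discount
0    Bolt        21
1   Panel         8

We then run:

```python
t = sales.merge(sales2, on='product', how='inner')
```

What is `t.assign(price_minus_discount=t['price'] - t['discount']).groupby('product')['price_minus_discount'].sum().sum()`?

294

merge on 'product' (how='inner') → 7 rows:
  product  price  discount
0    Bolt     98        21
1    Bolt     99        21
2    Bolt     73        21
3    Bolt     53        21
4    Bolt     15        21
5   Panel     38         8
6    Bolt     52        21
add column price_minus_discount = t['price'] - t['discount']:
  product  price  discount  price_minus_discount
0    Bolt     98        21                    77
1    Bolt     99        21                    78
2    Bolt     73        21                    52
3    Bolt     53        21                    32
4    Bolt     15        21                    -6
5   Panel     38         8                    30
6    Bolt     52        21                    31
group by product, sum of price_minus_discount:
product
Bolt     264
Panel     30
Name: price_minus_discount, dtype: int64
Then the sum of the resulting series: 294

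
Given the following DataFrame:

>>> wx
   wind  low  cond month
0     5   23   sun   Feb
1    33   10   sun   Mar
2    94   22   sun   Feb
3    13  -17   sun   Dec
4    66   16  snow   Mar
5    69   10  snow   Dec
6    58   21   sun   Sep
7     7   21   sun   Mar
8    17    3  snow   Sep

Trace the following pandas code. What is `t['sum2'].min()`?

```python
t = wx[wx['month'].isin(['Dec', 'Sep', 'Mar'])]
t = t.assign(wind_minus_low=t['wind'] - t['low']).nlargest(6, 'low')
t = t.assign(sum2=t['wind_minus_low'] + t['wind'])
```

-7

filter rows where month in ['Dec', 'Sep', 'Mar']:
   wind  low  cond month
1    33   10   sun   Mar
3    13  -17   sun   Dec
4    66   16  snow   Mar
5    69   10  snow   Dec
6    58   21   sun   Sep
7     7   21   sun   Mar
8    17    3  snow   Sep
add column wind_minus_low = t['wind'] - t['low']:
   wind  low  cond month  wind_minus_low
1    33   10   sun   Mar              23
3    13  -17   sun   Dec              30
4    66   16  snow   Mar              50
5    69   10  snow   Dec              59
6    58   21   sun   Sep              37
7     7   21   sun   Mar             -14
8    17    3  snow   Sep              14
take 6 rows with largest low:
   wind  low  cond month  wind_minus_low
6    58   21   sun   Sep              37
7     7   21   sun   Mar             -14
4    66   16  snow   Mar              50
1    33   10   sun   Mar              23
5    69   10  snow   Dec              59
8    17    3  snow   Sep              14
add column sum2 = t['wind_minus_low'] + t['wind']:
   wind  low  cond month  wind_minus_low  sum2
6    58   21   sun   Sep              37    95
7     7   21   sun   Mar             -14    -7
4    66   16  snow   Mar              50   116
1    33   10   sun   Mar              23    56
5    69   10  snow   Dec              59   128
8    17    3  snow   Sep              14    31
Taking the min of column 'sum2' gives -7.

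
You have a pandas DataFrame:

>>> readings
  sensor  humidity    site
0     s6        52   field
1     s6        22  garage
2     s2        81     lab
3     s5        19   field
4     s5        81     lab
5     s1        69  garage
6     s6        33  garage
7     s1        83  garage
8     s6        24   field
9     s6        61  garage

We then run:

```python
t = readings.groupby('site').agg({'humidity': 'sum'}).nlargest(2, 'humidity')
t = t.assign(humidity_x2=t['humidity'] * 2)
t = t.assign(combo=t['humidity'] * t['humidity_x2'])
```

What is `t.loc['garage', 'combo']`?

group by site, sum of humidity:
        humidity
site            
field         95
garage       268
lab          162
take 2 rows with largest humidity:
        humidity
site            
garage       268
lab          162
add column humidity_x2 = t['humidity'] * 2:
        humidity  humidity_x2
site                         
garage       268          536
lab          162          324
add column combo = t['humidity'] * t['humidity_x2']:
        humidity  humidity_x2   combo
site                                 
garage       268          536  143648
lab          162          324   52488
The value at row 'garage', column 'combo' is 143648.

143648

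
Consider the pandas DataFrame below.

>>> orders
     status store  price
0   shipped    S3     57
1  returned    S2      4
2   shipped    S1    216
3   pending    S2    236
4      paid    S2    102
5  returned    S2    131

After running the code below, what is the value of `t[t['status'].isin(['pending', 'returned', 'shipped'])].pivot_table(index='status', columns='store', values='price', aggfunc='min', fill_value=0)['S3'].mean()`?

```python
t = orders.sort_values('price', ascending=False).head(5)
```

sort by price descending:
     status store  price
3   pending    S2    236
2   shipped    S1    216
5  returned    S2    131
4      paid    S2    102
0   shipped    S3     57
1  returned    S2      4
take first 5 rows:
     status store  price
3   pending    S2    236
2   shipped    S1    216
5  returned    S2    131
4      paid    S2    102
0   shipped    S3     57
filter rows where status in ['pending', 'returned', 'shipped']:
     status store  price
3   pending    S2    236
2   shipped    S1    216
5  returned    S2    131
0   shipped    S3     57
pivot: rows=status, cols=store, min(price):
store      S1   S2  S3
status                
pending     0  236   0
returned    0  131   0
shipped   216    0  57

19.0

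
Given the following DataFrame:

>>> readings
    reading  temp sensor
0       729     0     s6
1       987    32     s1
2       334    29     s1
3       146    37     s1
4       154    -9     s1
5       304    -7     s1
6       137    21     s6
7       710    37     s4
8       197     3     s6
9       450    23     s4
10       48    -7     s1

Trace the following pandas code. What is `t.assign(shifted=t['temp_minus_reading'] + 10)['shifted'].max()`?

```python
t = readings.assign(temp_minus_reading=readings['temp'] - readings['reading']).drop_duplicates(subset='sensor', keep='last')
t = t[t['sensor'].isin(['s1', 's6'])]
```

-45

add column temp_minus_reading = readings['temp'] - readings['reading']:
    reading  temp sensor  temp_minus_reading
0       729     0     s6                -729
1       987    32     s1                -955
2       334    29     s1                -305
3       146    37     s1                -109
4       154    -9     s1                -163
5       304    -7     s1                -311
6       137    21     s6                -116
7       710    37     s4                -673
8       197     3     s6                -194
9       450    23     s4                -427
10       48    -7     s1                 -55
drop duplicate sensor (keep=last):
    reading  temp sensor  temp_minus_reading
8       197     3     s6                -194
9       450    23     s4                -427
10       48    -7     s1                 -55
filter rows where sensor in ['s1', 's6']:
    reading  temp sensor  temp_minus_reading
8       197     3     s6                -194
10       48    -7     s1                 -55
add column shifted = t['temp_minus_reading'] + 10:
    reading  temp sensor  temp_minus_reading  shifted
8       197     3     s6                -194     -184
10       48    -7     s1                 -55      -45
So max() = -45.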